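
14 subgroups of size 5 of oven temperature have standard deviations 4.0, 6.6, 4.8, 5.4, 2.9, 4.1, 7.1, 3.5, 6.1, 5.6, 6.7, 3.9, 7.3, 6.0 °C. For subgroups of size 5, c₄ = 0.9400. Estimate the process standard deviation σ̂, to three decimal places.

s̄ = (4.0 + 6.6 + 4.8 + 5.4 + 2.9 + 4.1 + 7.1 + 3.5 + 6.1 + 5.6 + 6.7 + 3.9 + 7.3 + 6.0) / 14 = 5.2857
σ̂ = s̄ / c₄ = 5.2857 / 0.9400 = 5.6231

5.623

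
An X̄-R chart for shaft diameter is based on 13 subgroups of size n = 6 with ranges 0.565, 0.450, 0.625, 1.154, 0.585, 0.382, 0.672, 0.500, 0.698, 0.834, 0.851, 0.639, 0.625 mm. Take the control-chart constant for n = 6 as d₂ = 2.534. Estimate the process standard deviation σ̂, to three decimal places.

0.260

R̄ = (0.565 + 0.450 + 0.625 + 1.154 + 0.585 + 0.382 + 0.672 + 0.500 + 0.698 + 0.834 + 0.851 + 0.639 + 0.625) / 13 = 0.6600
σ̂ = R̄ / d₂ = 0.6600 / 2.534 = 0.2605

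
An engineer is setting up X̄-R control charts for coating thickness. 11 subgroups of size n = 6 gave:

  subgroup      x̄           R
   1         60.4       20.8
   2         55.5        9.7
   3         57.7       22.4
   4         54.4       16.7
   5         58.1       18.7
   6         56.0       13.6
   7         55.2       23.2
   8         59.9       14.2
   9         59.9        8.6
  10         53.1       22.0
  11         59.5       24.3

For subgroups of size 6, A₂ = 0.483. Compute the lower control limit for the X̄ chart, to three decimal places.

X̄̄ = (60.4 + 55.5 + 57.7 + 54.4 + 58.1 + 56.0 + 55.2 + 59.9 + 59.9 + 53.1 + 59.5) / 11 = 629.7000 / 11 = 57.2455
R̄ = (20.8 + 9.7 + 22.4 + 16.7 + 18.7 + 13.6 + 23.2 + 14.2 + 8.6 + 22.0 + 24.3) / 11 = 194.2000 / 11 = 17.6545
LCL = X̄̄ − A₂·R̄ = 57.2455 − 0.483 × 17.6545 = 48.7183

48.718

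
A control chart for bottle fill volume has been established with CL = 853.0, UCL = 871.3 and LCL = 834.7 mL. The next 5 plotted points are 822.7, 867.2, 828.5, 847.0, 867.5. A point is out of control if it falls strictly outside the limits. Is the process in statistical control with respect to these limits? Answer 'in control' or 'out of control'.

out of control

Compare each point to [834.7, 871.3]: sample 1 = 822.7 < LCL; sample 3 = 828.5 < LCL.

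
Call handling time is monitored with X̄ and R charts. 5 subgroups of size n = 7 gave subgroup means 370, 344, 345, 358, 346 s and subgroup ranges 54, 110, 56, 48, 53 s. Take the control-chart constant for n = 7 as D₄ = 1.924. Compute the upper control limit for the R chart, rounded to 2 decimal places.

123.52

R̄ = (54 + 110 + 56 + 48 + 53) / 5 = 321.0000 / 5 = 64.2000
UCL_R = D₄·R̄ = 1.924 × 64.2000 = 123.5208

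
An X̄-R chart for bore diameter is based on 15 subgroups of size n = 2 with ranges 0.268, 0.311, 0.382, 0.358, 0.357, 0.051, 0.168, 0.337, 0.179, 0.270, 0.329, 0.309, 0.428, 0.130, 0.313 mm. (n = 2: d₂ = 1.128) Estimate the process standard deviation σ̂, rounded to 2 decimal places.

R̄ = (0.268 + 0.311 + 0.382 + 0.358 + 0.357 + 0.051 + 0.168 + 0.337 + 0.179 + 0.270 + 0.329 + 0.309 + 0.428 + 0.130 + 0.313) / 15 = 0.2793
σ̂ = R̄ / d₂ = 0.2793 / 1.128 = 0.2476

0.25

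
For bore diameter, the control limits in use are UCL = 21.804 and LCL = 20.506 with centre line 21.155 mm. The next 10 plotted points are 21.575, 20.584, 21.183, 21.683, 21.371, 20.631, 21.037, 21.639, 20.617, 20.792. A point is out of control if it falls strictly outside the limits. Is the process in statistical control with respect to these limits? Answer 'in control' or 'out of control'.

All 10 points lie within [20.506, 21.804].

in control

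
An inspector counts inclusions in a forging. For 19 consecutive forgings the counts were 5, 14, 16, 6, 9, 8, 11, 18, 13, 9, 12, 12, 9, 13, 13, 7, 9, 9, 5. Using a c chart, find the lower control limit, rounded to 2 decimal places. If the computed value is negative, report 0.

0.74

c̄ = (5 + 14 + 16 + 6 + 9 + 8 + 11 + 18 + 13 + 9 + 12 + 12 + 9 + 13 + 13 + 7 + 9 + 9 + 5) / 19 = 198 / 19 = 10.4211
LCL = c̄ − 3√c̄ = 10.4211 − 3 × 3.2282 = 0.7366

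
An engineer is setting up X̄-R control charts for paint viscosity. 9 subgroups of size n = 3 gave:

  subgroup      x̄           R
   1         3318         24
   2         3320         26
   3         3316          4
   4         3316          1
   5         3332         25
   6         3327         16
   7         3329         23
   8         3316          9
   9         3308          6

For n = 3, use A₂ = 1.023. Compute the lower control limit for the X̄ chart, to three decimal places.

3304.991

X̄̄ = (3318 + 3320 + 3316 + 3316 + 3332 + 3327 + 3329 + 3316 + 3308) / 9 = 29882.0000 / 9 = 3320.2222
R̄ = (24 + 26 + 4 + 1 + 25 + 16 + 23 + 9 + 6) / 9 = 134.0000 / 9 = 14.8889
LCL = X̄̄ − A₂·R̄ = 3320.2222 − 1.023 × 14.8889 = 3304.9909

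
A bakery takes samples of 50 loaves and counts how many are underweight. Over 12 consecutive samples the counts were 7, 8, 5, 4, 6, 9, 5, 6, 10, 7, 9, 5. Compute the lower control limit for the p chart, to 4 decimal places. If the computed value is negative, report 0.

0.0000

p̄ = Σdᵢ / (k·n) = 81 / (12 × 50) = 0.13500
LCL = p̄ − 3·√(p̄(1−p̄)/n) = 0.13500 − 3 × 0.04833 = -0.00998 → 0 (negative, so LCL = 0)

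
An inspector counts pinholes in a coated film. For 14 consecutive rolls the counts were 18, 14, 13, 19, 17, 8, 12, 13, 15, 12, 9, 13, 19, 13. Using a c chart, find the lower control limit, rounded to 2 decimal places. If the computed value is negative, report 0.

2.73

c̄ = (18 + 14 + 13 + 19 + 17 + 8 + 12 + 13 + 15 + 12 + 9 + 13 + 19 + 13) / 14 = 195 / 14 = 13.9286
LCL = c̄ − 3√c̄ = 13.9286 − 3 × 3.7321 = 2.7323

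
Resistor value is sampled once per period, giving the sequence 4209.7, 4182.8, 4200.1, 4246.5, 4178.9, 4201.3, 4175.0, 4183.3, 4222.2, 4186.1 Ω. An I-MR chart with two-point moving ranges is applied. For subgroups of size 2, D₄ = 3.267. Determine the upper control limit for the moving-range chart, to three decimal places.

Moving ranges: 26.9, 17.3, 46.4, 67.6, 22.4, 26.3, 8.3, 38.9, 36.1; M̄R̄ = 290.2000 / 9 = 32.2444
UCL_MR = D₄·M̄R̄ = 3.267 × 32.2444 = 105.3426

105.343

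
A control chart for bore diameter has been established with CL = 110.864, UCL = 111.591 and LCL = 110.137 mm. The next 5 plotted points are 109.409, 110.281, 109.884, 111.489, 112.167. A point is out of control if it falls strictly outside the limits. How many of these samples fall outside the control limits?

Compare each point to [110.137, 111.591]: sample 1 = 109.409 < LCL; sample 3 = 109.884 < LCL; sample 5 = 112.167 > UCL.

3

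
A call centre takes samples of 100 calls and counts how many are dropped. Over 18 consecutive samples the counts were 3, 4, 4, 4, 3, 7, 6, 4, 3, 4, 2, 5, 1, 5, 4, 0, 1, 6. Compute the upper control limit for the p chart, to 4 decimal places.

0.0930

p̄ = Σdᵢ / (k·n) = 66 / (18 × 100) = 0.03667
UCL = p̄ + 3·√(p̄(1−p̄)/n) = 0.03667 + 3 × √(0.03667×0.96333/100) = 0.03667 + 3 × 0.01879 = 0.09305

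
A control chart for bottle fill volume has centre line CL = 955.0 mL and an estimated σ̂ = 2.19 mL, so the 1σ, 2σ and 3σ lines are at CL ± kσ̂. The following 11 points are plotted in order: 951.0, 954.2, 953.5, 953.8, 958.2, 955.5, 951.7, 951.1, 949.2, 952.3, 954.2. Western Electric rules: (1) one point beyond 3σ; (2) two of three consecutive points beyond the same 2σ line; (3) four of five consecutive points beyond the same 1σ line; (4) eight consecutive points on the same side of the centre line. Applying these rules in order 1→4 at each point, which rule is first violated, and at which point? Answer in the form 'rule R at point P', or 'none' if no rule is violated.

Zone of each point (C = within 1σ̂, B = 1σ̂–2σ̂, A = 2σ̂–3σ̂, * = beyond 3σ̂; sign = side of CL): 1:-B, 2:-C, 3:-C, 4:-C, 5:+B, 6:+C, 7:-B, 8:-B, 9:-A, 10:-B, 11:-C
Rule 3 (four of five consecutive points beyond the same 1σ limit) is satisfied at point 10.

rule 3 at point 10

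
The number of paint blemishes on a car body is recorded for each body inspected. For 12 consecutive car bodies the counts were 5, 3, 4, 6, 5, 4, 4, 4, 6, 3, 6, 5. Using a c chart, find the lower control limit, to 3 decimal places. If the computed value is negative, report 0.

c̄ = (5 + 3 + 4 + 6 + 5 + 4 + 4 + 4 + 6 + 3 + 6 + 5) / 12 = 55 / 12 = 4.5833
LCL = c̄ − 3√c̄ = 4.5833 − 3 × 2.1409 = -1.8393 → 0 (cannot be negative)

0.000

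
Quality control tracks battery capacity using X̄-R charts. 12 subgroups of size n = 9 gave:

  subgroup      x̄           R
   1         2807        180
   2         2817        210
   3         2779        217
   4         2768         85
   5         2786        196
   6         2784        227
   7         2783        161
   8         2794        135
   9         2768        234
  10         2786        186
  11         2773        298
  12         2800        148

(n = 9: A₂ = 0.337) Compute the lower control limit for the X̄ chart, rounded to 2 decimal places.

X̄̄ = (2807 + 2817 + 2779 + 2768 + 2786 + 2784 + 2783 + 2794 + 2768 + 2786 + 2773 + 2800) / 12 = 33445.0000 / 12 = 2787.0833
R̄ = (180 + 210 + 217 + 85 + 196 + 227 + 161 + 135 + 234 + 186 + 298 + 148) / 12 = 2277.0000 / 12 = 189.7500
LCL = X̄̄ − A₂·R̄ = 2787.0833 − 0.337 × 189.7500 = 2723.1376

2723.14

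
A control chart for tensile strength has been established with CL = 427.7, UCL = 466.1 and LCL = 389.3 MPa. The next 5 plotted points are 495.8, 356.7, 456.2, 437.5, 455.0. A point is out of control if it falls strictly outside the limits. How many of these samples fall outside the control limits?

Compare each point to [389.3, 466.1]: sample 1 = 495.8 > UCL; sample 2 = 356.7 < LCL.

2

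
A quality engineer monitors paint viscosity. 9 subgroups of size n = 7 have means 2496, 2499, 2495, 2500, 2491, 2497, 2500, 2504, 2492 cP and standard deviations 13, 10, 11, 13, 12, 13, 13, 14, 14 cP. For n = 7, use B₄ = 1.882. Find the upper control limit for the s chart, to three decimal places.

s̄ = (13 + 10 + 11 + 13 + 12 + 13 + 13 + 14 + 14) / 9 = 12.5556
UCL_s = B₄·s̄ = 1.882 × 12.5556 = 23.6296

23.630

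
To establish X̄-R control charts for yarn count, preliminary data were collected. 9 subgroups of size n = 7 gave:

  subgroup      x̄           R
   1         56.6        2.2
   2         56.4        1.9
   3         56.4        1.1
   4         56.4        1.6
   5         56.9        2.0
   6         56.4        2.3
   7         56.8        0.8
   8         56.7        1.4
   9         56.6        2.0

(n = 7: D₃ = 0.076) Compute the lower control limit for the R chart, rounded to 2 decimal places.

R̄ = (2.2 + 1.9 + 1.1 + 1.6 + 2.0 + 2.3 + 0.8 + 1.4 + 2.0) / 9 = 15.3000 / 9 = 1.7000
LCL_R = D₃·R̄ = 0.076 × 1.7000 = 0.1292

0.13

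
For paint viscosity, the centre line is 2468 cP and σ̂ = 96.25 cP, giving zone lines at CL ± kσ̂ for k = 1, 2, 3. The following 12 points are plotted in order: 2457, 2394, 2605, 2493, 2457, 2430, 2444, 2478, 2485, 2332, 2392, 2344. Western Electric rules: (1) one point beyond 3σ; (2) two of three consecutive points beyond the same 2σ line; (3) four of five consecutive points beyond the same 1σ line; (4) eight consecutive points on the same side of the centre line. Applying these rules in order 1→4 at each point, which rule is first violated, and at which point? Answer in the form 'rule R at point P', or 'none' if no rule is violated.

Zone of each point (C = within 1σ̂, B = 1σ̂–2σ̂, A = 2σ̂–3σ̂, * = beyond 3σ̂; sign = side of CL): 1:-C, 2:-C, 3:+B, 4:+C, 5:-C, 6:-C, 7:-C, 8:+C, 9:+C, 10:-B, 11:-C, 12:-B
No rule fires across all 12 points.

none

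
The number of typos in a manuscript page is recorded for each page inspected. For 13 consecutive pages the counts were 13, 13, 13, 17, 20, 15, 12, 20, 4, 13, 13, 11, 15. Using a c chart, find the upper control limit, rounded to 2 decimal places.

24.90

c̄ = (13 + 13 + 13 + 17 + 20 + 15 + 12 + 20 + 4 + 13 + 13 + 11 + 15) / 13 = 179 / 13 = 13.7692
UCL = c̄ + 3√c̄ = 13.7692 + 3 × √13.7692 = 13.7692 + 3 × 3.7107 = 24.9013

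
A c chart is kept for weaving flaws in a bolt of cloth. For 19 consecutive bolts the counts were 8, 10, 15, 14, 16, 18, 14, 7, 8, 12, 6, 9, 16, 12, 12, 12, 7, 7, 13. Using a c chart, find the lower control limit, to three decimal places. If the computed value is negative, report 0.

1.253

c̄ = (8 + 10 + 15 + 14 + 16 + 18 + 14 + 7 + 8 + 12 + 6 + 9 + 16 + 12 + 12 + 12 + 7 + 7 + 13) / 19 = 216 / 19 = 11.3684
LCL = c̄ − 3√c̄ = 11.3684 − 3 × 3.3717 = 1.2533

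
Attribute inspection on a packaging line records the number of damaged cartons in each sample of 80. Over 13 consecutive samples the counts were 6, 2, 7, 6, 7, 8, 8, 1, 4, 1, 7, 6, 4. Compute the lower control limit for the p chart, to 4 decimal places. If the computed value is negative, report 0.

0.0000

p̄ = Σdᵢ / (k·n) = 67 / (13 × 80) = 0.06442
LCL = p̄ − 3·√(p̄(1−p̄)/n) = 0.06442 − 3 × 0.02745 = -0.01792 → 0 (negative, so LCL = 0)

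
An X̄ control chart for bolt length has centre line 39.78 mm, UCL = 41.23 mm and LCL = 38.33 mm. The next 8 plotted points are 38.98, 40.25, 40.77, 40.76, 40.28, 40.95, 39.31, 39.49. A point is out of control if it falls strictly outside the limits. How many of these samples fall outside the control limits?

All 8 points lie within [38.33, 41.23].

0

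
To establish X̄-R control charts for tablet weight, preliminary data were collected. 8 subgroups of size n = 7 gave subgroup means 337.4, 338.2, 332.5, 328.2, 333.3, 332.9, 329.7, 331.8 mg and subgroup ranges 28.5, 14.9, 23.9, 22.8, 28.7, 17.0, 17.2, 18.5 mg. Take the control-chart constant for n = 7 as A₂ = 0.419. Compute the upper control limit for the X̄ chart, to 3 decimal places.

341.982

X̄̄ = (337.4 + 338.2 + 332.5 + 328.2 + 333.3 + 332.9 + 329.7 + 331.8) / 8 = 2664.0000 / 8 = 333.0000
R̄ = (28.5 + 14.9 + 23.9 + 22.8 + 28.7 + 17.0 + 17.2 + 18.5) / 8 = 171.5000 / 8 = 21.4375
UCL = X̄̄ + A₂·R̄ = 333.0000 + 0.419 × 21.4375 = 341.9823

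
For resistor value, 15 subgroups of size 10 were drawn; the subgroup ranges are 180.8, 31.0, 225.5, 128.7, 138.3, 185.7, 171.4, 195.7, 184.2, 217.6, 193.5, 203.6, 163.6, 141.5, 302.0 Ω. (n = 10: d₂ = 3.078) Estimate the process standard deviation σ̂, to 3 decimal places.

57.680

R̄ = (180.8 + 31.0 + 225.5 + 128.7 + 138.3 + 185.7 + 171.4 + 195.7 + 184.2 + 217.6 + 193.5 + 203.6 + 163.6 + 141.5 + 302.0) / 15 = 177.5400
σ̂ = R̄ / d₂ = 177.5400 / 3.078 = 57.6803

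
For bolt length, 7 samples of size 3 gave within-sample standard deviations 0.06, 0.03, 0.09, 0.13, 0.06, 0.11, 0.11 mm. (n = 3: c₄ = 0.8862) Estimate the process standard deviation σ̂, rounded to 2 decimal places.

s̄ = (0.06 + 0.03 + 0.09 + 0.13 + 0.06 + 0.11 + 0.11) / 7 = 0.0843
σ̂ = s̄ / c₄ = 0.0843 / 0.8862 = 0.0951

0.10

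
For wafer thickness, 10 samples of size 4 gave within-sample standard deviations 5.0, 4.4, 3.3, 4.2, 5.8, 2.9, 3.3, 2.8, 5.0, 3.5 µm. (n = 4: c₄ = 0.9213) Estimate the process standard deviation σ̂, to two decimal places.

4.36

s̄ = (5.0 + 4.4 + 3.3 + 4.2 + 5.8 + 2.9 + 3.3 + 2.8 + 5.0 + 3.5) / 10 = 4.0200
σ̂ = s̄ / c₄ = 4.0200 / 0.9213 = 4.3634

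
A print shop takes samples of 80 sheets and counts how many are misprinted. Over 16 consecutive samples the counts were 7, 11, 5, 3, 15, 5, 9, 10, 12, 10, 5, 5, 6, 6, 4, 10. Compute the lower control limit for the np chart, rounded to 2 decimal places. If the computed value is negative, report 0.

p̄ = Σdᵢ / (k·n) = 123 / (16 × 80) = 0.09609
LCL = np̄ − 3·√(np̄(1−p̄)) = 7.6875 − 3 × 2.6361 = -0.2207 → 0 (negative, so LCL = 0)

0.00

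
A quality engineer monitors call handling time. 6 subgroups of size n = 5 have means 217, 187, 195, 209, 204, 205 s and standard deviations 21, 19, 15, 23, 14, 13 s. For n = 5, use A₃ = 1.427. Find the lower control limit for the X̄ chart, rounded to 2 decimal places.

X̄̄ = (217 + 187 + 195 + 209 + 204 + 205) / 6 = 202.8333
s̄ = (21 + 19 + 15 + 23 + 14 + 13) / 6 = 17.5000
LCL = X̄̄ − A₃·s̄ = 202.8333 − 1.427 × 17.5000 = 177.8608

177.86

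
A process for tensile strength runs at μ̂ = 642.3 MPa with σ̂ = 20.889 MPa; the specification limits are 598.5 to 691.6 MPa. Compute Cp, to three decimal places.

Cp = (USL − LSL) / (6σ̂) = (691.6 − 598.5) / (6 × 20.889) = 93.1000 / 125.3340 = 0.7428

0.743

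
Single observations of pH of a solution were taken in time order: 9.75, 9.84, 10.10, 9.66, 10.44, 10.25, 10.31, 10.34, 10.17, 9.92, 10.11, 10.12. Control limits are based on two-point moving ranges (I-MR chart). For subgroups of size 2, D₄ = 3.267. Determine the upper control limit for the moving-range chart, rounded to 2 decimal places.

Moving ranges: 0.09, 0.26, 0.44, 0.78, 0.19, 0.06, 0.03, 0.17, 0.25, 0.19, 0.01; M̄R̄ = 2.4700 / 11 = 0.2245
UCL_MR = D₄·M̄R̄ = 3.267 × 0.2245 = 0.7336

0.73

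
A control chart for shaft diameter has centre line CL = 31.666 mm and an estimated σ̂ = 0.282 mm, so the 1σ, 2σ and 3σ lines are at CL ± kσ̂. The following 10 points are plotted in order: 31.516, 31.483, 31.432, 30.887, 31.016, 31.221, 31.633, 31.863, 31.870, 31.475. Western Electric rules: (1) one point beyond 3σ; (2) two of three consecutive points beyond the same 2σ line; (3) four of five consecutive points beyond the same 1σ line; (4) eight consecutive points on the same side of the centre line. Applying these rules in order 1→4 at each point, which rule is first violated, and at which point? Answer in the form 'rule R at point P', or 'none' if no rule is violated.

Zone of each point (C = within 1σ̂, B = 1σ̂–2σ̂, A = 2σ̂–3σ̂, * = beyond 3σ̂; sign = side of CL): 1:-C, 2:-C, 3:-C, 4:-A, 5:-A, 6:-B, 7:-C, 8:+C, 9:+C, 10:-C
Rule 2 (two of three consecutive points beyond the same 2σ limit) is satisfied at point 5.

rule 2 at point 5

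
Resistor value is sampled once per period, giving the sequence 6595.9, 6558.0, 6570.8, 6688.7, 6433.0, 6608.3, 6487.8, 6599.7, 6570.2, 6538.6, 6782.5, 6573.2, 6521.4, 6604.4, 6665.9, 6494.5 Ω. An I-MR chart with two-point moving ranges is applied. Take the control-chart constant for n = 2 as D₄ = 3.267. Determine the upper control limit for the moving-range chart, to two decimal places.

373.31

Moving ranges: 37.9, 12.8, 117.9, 255.7, 175.3, 120.5, 111.9, 29.5, 31.6, 243.9, 209.3, 51.8, 83.0, 61.5, 171.4; M̄R̄ = 1714.0000 / 15 = 114.2667
UCL_MR = D₄·M̄R̄ = 3.267 × 114.2667 = 373.3092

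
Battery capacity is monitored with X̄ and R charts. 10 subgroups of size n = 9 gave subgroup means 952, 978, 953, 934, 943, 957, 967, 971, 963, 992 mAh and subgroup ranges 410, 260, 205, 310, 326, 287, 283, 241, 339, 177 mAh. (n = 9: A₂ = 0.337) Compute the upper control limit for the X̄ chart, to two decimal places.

1056.64

X̄̄ = (952 + 978 + 953 + 934 + 943 + 957 + 967 + 971 + 963 + 992) / 10 = 9610.0000 / 10 = 961.0000
R̄ = (410 + 260 + 205 + 310 + 326 + 287 + 283 + 241 + 339 + 177) / 10 = 2838.0000 / 10 = 283.8000
UCL = X̄̄ + A₂·R̄ = 961.0000 + 0.337 × 283.8000 = 1056.6406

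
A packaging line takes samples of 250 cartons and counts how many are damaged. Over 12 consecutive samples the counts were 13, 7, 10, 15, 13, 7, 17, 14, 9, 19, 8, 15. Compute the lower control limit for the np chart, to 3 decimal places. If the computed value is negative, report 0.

p̄ = Σdᵢ / (k·n) = 147 / (12 × 250) = 0.04900
LCL = np̄ − 3·√(np̄(1−p̄)) = 12.2500 − 3 × 3.4132 = 2.0105

2.010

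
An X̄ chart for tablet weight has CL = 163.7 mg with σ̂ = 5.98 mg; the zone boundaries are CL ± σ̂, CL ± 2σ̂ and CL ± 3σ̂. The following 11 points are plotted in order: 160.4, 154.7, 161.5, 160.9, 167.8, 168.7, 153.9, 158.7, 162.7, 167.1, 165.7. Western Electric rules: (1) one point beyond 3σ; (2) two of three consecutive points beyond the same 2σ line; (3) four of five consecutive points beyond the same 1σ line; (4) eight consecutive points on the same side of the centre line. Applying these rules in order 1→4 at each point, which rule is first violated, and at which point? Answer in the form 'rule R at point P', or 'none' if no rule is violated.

none

Zone of each point (C = within 1σ̂, B = 1σ̂–2σ̂, A = 2σ̂–3σ̂, * = beyond 3σ̂; sign = side of CL): 1:-C, 2:-B, 3:-C, 4:-C, 5:+C, 6:+C, 7:-B, 8:-C, 9:-C, 10:+C, 11:+C
No rule fires across all 11 points.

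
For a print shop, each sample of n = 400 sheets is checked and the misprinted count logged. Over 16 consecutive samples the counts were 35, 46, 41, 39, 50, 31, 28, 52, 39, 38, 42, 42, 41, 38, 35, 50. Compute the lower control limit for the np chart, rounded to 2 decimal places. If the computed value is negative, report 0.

p̄ = Σdᵢ / (k·n) = 647 / (16 × 400) = 0.10109
LCL = np̄ − 3·√(np̄(1−p̄)) = 40.4375 − 3 × 6.0291 = 22.3503

22.35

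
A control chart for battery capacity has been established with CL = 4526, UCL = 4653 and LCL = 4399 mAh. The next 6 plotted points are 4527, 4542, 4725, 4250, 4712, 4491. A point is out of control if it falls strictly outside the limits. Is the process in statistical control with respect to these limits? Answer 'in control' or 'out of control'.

out of control

Compare each point to [4399, 4653]: sample 3 = 4725 > UCL; sample 4 = 4250 < LCL; sample 5 = 4712 > UCL.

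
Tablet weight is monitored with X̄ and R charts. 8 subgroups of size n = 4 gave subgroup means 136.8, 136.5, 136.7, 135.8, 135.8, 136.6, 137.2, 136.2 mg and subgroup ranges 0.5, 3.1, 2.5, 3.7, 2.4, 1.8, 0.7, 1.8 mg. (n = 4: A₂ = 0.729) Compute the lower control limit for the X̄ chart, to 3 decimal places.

X̄̄ = (136.8 + 136.5 + 136.7 + 135.8 + 135.8 + 136.6 + 137.2 + 136.2) / 8 = 1091.6000 / 8 = 136.4500
R̄ = (0.5 + 3.1 + 2.5 + 3.7 + 2.4 + 1.8 + 0.7 + 1.8) / 8 = 16.5000 / 8 = 2.0625
LCL = X̄̄ − A₂·R̄ = 136.4500 − 0.729 × 2.0625 = 134.9464

134.946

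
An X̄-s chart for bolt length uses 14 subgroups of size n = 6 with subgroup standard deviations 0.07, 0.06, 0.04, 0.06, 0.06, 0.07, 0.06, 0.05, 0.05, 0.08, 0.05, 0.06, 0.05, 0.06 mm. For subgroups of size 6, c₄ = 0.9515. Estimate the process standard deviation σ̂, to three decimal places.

s̄ = (0.07 + 0.06 + 0.04 + 0.06 + 0.06 + 0.07 + 0.06 + 0.05 + 0.05 + 0.08 + 0.05 + 0.06 + 0.05 + 0.06) / 14 = 0.0586
σ̂ = s̄ / c₄ = 0.0586 / 0.9515 = 0.0616

0.062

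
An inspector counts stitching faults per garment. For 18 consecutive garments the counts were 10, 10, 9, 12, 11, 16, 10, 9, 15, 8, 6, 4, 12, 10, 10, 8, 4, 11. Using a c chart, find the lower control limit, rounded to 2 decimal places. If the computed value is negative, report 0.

0.37

c̄ = (10 + 10 + 9 + 12 + 11 + 16 + 10 + 9 + 15 + 8 + 6 + 4 + 12 + 10 + 10 + 8 + 4 + 11) / 18 = 175 / 18 = 9.7222
LCL = c̄ − 3√c̄ = 9.7222 − 3 × 3.1180 = 0.3681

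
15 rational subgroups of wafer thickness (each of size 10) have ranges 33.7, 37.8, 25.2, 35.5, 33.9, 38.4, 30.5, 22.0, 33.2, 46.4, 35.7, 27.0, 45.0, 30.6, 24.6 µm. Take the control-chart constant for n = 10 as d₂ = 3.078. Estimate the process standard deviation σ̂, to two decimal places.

10.82

R̄ = (33.7 + 37.8 + 25.2 + 35.5 + 33.9 + 38.4 + 30.5 + 22.0 + 33.2 + 46.4 + 35.7 + 27.0 + 45.0 + 30.6 + 24.6) / 15 = 33.3000
σ̂ = R̄ / d₂ = 33.3000 / 3.078 = 10.8187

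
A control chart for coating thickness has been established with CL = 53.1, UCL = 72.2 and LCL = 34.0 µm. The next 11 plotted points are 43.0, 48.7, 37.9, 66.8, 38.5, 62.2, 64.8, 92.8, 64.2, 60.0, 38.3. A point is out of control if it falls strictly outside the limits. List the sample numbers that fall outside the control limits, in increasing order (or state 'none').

8

Compare each point to [34.0, 72.2]: sample 8 = 92.8 > UCL.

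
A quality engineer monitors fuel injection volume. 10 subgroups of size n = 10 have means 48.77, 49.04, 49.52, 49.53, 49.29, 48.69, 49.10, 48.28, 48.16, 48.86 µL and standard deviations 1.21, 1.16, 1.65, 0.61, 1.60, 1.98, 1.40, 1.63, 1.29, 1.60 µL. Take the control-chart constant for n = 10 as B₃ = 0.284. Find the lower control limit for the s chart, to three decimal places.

s̄ = (1.21 + 1.16 + 1.65 + 0.61 + 1.60 + 1.98 + 1.40 + 1.63 + 1.29 + 1.60) / 10 = 1.4130
LCL_s = B₃·s̄ = 0.284 × 1.4130 = 0.4013

0.401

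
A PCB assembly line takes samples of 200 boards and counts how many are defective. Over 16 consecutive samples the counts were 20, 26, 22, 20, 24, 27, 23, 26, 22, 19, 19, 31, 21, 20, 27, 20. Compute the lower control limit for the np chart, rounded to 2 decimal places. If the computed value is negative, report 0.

9.42

p̄ = Σdᵢ / (k·n) = 367 / (16 × 200) = 0.11469
LCL = np̄ − 3·√(np̄(1−p̄)) = 22.9375 − 3 × 4.5063 = 9.4186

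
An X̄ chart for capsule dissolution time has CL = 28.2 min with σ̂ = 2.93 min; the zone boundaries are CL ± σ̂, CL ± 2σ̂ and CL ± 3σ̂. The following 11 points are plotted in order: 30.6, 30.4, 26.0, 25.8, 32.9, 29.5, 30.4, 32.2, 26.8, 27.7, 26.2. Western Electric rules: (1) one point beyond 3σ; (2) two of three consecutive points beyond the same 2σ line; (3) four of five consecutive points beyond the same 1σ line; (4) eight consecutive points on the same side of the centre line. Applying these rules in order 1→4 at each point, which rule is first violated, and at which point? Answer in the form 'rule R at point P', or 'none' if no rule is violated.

Zone of each point (C = within 1σ̂, B = 1σ̂–2σ̂, A = 2σ̂–3σ̂, * = beyond 3σ̂; sign = side of CL): 1:+C, 2:+C, 3:-C, 4:-C, 5:+B, 6:+C, 7:+C, 8:+B, 9:-C, 10:-C, 11:-C
No rule fires across all 11 points.

none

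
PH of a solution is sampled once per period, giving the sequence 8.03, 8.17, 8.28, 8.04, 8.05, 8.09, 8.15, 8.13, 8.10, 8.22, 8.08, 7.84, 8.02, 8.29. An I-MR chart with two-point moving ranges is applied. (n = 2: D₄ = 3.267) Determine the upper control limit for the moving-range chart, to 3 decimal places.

Moving ranges: 0.14, 0.11, 0.24, 0.01, 0.04, 0.06, 0.02, 0.03, 0.12, 0.14, 0.24, 0.18, 0.27; M̄R̄ = 1.6000 / 13 = 0.1231
UCL_MR = D₄·M̄R̄ = 3.267 × 0.1231 = 0.4021

0.402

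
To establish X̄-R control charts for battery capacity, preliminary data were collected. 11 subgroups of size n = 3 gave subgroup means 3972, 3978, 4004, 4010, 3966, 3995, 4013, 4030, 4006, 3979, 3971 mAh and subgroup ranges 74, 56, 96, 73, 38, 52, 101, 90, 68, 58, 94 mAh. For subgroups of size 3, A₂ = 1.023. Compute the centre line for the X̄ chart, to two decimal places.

3993.09

X̄̄ = (3972 + 3978 + 4004 + 4010 + 3966 + 3995 + 4013 + 4030 + 4006 + 3979 + 3971) / 11 = 43924.0000 / 11 = 3993.0909
CL = X̄̄ = 3993.0909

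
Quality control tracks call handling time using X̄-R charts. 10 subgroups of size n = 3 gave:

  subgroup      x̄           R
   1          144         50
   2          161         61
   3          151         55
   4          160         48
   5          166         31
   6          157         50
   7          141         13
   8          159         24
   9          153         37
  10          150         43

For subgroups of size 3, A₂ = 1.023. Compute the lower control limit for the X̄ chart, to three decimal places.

X̄̄ = (144 + 161 + 151 + 160 + 166 + 157 + 141 + 159 + 153 + 150) / 10 = 1542.0000 / 10 = 154.2000
R̄ = (50 + 61 + 55 + 48 + 31 + 50 + 13 + 24 + 37 + 43) / 10 = 412.0000 / 10 = 41.2000
LCL = X̄̄ − A₂·R̄ = 154.2000 − 1.023 × 41.2000 = 112.0524

112.052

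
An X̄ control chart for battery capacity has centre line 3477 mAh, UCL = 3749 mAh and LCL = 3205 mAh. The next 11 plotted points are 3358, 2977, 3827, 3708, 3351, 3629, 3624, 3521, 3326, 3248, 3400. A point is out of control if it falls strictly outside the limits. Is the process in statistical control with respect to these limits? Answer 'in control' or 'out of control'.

out of control

Compare each point to [3205, 3749]: sample 2 = 2977 < LCL; sample 3 = 3827 > UCL.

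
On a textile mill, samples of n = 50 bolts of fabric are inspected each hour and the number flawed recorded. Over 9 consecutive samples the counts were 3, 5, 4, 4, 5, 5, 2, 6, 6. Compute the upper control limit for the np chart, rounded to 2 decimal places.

p̄ = Σdᵢ / (k·n) = 40 / (9 × 50) = 0.08889
UCL = np̄ + 3·√(np̄(1−p̄)) = 4.4444 + 3 × √(4.4444×0.91111) = 4.4444 + 3 × 2.0123 = 10.4814

10.48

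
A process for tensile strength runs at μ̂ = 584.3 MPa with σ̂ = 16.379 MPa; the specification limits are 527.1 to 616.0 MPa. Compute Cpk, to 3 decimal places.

0.645

Cpu = (USL − μ̂) / (3σ̂) = (616.0 − 584.3) / (3 × 16.379) = 0.6451; Cpl = (μ̂ − LSL) / (3σ̂) = (584.3 − 527.1) / (3 × 16.379) = 1.1641; Cpk = min(Cpu, Cpl) = 0.6451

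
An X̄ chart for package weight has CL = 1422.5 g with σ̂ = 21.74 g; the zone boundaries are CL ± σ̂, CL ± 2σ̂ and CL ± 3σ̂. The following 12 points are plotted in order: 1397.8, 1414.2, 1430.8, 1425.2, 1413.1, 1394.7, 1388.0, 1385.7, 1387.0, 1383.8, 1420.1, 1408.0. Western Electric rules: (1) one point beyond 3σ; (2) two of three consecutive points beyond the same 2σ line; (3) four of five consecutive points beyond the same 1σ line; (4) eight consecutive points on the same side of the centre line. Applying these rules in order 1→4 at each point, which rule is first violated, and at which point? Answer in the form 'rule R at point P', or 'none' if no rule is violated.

Zone of each point (C = within 1σ̂, B = 1σ̂–2σ̂, A = 2σ̂–3σ̂, * = beyond 3σ̂; sign = side of CL): 1:-B, 2:-C, 3:+C, 4:+C, 5:-C, 6:-B, 7:-B, 8:-B, 9:-B, 10:-B, 11:-C, 12:-C
Rule 3 (four of five consecutive points beyond the same 1σ limit) is satisfied at point 9.

rule 3 at point 9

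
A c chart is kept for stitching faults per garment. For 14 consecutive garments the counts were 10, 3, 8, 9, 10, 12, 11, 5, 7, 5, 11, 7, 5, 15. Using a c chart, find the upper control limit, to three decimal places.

c̄ = (10 + 3 + 8 + 9 + 10 + 12 + 11 + 5 + 7 + 5 + 11 + 7 + 5 + 15) / 14 = 118 / 14 = 8.4286
UCL = c̄ + 3√c̄ = 8.4286 + 3 × √8.4286 = 8.4286 + 3 × 2.9032 = 17.1382

17.138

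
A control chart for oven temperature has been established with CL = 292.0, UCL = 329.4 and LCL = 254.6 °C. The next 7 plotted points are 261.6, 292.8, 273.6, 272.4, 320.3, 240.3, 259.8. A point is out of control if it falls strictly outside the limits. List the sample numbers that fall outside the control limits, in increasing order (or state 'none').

6

Compare each point to [254.6, 329.4]: sample 6 = 240.3 < LCL.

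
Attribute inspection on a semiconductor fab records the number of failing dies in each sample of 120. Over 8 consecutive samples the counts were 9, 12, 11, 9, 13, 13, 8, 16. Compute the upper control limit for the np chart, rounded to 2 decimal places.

21.00

p̄ = Σdᵢ / (k·n) = 91 / (8 × 120) = 0.09479
UCL = np̄ + 3·√(np̄(1−p̄)) = 11.3750 + 3 × √(11.3750×0.90521) = 11.3750 + 3 × 3.2089 = 21.0016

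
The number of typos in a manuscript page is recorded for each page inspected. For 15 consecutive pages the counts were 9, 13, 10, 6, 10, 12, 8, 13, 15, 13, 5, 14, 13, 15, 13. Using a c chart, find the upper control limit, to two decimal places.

21.34

c̄ = (9 + 13 + 10 + 6 + 10 + 12 + 8 + 13 + 15 + 13 + 5 + 14 + 13 + 15 + 13) / 15 = 169 / 15 = 11.2667
UCL = c̄ + 3√c̄ = 11.2667 + 3 × √11.2667 = 11.2667 + 3 × 3.3566 = 21.3364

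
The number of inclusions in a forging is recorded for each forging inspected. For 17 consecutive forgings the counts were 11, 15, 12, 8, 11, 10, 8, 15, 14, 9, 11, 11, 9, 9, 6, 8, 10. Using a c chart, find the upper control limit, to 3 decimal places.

c̄ = (11 + 15 + 12 + 8 + 11 + 10 + 8 + 15 + 14 + 9 + 11 + 11 + 9 + 9 + 6 + 8 + 10) / 17 = 177 / 17 = 10.4118
UCL = c̄ + 3√c̄ = 10.4118 + 3 × √10.4118 = 10.4118 + 3 × 3.2267 = 20.0919

20.092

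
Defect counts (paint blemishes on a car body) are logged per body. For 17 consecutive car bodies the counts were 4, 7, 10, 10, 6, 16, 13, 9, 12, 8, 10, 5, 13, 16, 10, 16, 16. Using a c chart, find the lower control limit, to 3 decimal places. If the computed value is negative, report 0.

c̄ = (4 + 7 + 10 + 10 + 6 + 16 + 13 + 9 + 12 + 8 + 10 + 5 + 13 + 16 + 10 + 16 + 16) / 17 = 181 / 17 = 10.6471
LCL = c̄ − 3√c̄ = 10.6471 − 3 × 3.2630 = 0.8581

0.858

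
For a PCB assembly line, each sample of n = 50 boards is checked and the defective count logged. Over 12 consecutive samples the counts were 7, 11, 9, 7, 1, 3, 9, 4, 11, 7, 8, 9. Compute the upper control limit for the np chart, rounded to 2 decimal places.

p̄ = Σdᵢ / (k·n) = 86 / (12 × 50) = 0.14333
UCL = np̄ + 3·√(np̄(1−p̄)) = 7.1667 + 3 × √(7.1667×0.85667) = 7.1667 + 3 × 2.4778 = 14.6000

14.60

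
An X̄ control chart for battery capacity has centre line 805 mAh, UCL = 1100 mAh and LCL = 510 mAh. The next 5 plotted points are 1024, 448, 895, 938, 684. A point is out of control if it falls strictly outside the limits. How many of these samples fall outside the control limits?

Compare each point to [510, 1100]: sample 2 = 448 < LCL.

1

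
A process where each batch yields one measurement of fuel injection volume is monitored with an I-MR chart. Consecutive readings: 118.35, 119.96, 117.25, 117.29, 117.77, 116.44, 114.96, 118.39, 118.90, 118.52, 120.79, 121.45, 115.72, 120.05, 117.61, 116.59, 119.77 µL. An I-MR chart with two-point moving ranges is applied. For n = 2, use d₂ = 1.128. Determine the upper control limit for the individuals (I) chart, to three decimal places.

X̄ = (118.35 + 119.96 + 117.25 + 117.29 + 117.77 + 116.44 + 114.96 + 118.39 + 118.90 + 118.52 + 120.79 + 121.45 + 115.72 + 120.05 + 117.61 + 116.59 + 119.77) / 17 = 118.2241
Moving ranges: 1.61, 2.71, 0.04, 0.48, 1.33, 1.48, 3.43, 0.51, 0.38, 2.27, 0.66, 5.73, 4.33, 2.44, 1.02, 3.18; M̄R̄ = 31.6000 / 16 = 1.9750
UCL = X̄ + 3·M̄R̄/d₂ = 118.2241 + 3 × 1.9750 / 1.128 = 123.4768

123.477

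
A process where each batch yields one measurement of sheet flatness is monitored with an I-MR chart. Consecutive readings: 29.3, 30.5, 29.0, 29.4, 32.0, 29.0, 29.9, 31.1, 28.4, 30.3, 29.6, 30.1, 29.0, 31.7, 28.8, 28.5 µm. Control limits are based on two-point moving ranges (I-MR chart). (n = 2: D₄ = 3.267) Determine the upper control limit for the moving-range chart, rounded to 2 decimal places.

5.14

Moving ranges: 1.2, 1.5, 0.4, 2.6, 3.0, 0.9, 1.2, 2.7, 1.9, 0.7, 0.5, 1.1, 2.7, 2.9, 0.3; M̄R̄ = 23.6000 / 15 = 1.5733
UCL_MR = D₄·M̄R̄ = 3.267 × 1.5733 = 5.1401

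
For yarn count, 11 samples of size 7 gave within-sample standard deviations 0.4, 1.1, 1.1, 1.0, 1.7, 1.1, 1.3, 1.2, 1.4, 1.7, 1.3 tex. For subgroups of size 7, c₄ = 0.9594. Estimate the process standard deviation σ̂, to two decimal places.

s̄ = (0.4 + 1.1 + 1.1 + 1.0 + 1.7 + 1.1 + 1.3 + 1.2 + 1.4 + 1.7 + 1.3) / 11 = 1.2091
σ̂ = s̄ / c₄ = 1.2091 / 0.9594 = 1.2603

1.26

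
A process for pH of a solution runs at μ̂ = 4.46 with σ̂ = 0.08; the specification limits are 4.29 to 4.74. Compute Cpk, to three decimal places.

0.708

Cpu = (USL − μ̂) / (3σ̂) = (4.74 − 4.46) / (3 × 0.08) = 1.1667; Cpl = (μ̂ − LSL) / (3σ̂) = (4.46 − 4.29) / (3 × 0.08) = 0.7083; Cpk = min(Cpu, Cpl) = 0.7083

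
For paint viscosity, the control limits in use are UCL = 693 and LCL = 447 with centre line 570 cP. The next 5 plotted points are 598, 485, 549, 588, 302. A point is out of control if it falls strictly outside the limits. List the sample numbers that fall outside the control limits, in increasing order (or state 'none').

5

Compare each point to [447, 693]: sample 5 = 302 < LCL.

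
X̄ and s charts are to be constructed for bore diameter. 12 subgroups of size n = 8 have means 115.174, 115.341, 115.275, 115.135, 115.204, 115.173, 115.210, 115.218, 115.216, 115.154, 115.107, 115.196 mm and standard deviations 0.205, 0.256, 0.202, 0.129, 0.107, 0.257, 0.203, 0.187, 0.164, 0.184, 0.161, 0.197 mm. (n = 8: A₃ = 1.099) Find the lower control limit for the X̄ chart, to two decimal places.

X̄̄ = (115.174 + 115.341 + 115.275 + 115.135 + 115.204 + 115.173 + 115.210 + 115.218 + 115.216 + 115.154 + 115.107 + 115.196) / 12 = 115.2002
s̄ = (0.205 + 0.256 + 0.202 + 0.129 + 0.107 + 0.257 + 0.203 + 0.187 + 0.164 + 0.184 + 0.161 + 0.197) / 12 = 0.1877
LCL = X̄̄ − A₃·s̄ = 115.2002 − 1.099 × 0.1877 = 114.9940

114.99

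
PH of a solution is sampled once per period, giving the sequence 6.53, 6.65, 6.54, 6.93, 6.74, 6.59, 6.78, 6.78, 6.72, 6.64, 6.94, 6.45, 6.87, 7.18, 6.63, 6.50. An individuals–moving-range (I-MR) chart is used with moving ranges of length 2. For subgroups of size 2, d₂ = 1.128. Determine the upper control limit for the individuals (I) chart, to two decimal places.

X̄ = (6.53 + 6.65 + 6.54 + 6.93 + 6.74 + 6.59 + 6.78 + 6.78 + 6.72 + 6.64 + 6.94 + 6.45 + 6.87 + 7.18 + 6.63 + 6.50) / 16 = 6.7169
Moving ranges: 0.12, 0.11, 0.39, 0.19, 0.15, 0.19, 0.00, 0.06, 0.08, 0.30, 0.49, 0.42, 0.31, 0.55, 0.13; M̄R̄ = 3.4900 / 15 = 0.2327
UCL = X̄ + 3·M̄R̄/d₂ = 6.7169 + 3 × 0.2327 / 1.128 = 7.3357

7.34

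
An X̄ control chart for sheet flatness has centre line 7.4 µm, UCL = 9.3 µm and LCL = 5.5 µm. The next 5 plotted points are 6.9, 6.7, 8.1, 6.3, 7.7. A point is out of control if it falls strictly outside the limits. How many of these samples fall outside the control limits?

All 5 points lie within [5.5, 9.3].

0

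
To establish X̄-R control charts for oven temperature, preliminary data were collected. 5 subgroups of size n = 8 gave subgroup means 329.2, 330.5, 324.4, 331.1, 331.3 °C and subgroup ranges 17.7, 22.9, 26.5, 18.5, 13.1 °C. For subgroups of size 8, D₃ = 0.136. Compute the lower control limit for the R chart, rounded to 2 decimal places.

2.68

R̄ = (17.7 + 22.9 + 26.5 + 18.5 + 13.1) / 5 = 98.7000 / 5 = 19.7400
LCL_R = D₃·R̄ = 0.136 × 19.7400 = 2.6846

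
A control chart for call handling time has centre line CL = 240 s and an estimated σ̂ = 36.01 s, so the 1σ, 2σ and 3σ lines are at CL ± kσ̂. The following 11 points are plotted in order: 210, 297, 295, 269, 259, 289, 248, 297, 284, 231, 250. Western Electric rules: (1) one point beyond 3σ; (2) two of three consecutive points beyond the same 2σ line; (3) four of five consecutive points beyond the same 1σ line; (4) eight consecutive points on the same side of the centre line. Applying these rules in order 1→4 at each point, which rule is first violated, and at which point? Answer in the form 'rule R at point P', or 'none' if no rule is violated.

Zone of each point (C = within 1σ̂, B = 1σ̂–2σ̂, A = 2σ̂–3σ̂, * = beyond 3σ̂; sign = side of CL): 1:-C, 2:+B, 3:+B, 4:+C, 5:+C, 6:+B, 7:+C, 8:+B, 9:+B, 10:-C, 11:+C
Rule 4 (eight consecutive points on the same side of the centre line) is satisfied at point 9.

rule 4 at point 9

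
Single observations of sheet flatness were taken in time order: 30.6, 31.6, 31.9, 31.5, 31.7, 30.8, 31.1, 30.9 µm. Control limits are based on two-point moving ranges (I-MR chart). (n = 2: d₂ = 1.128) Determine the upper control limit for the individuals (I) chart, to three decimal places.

X̄ = (30.6 + 31.6 + 31.9 + 31.5 + 31.7 + 30.8 + 31.1 + 30.9) / 8 = 31.2625
Moving ranges: 1.0, 0.3, 0.4, 0.2, 0.9, 0.3, 0.2; M̄R̄ = 3.3000 / 7 = 0.4714
UCL = X̄ + 3·M̄R̄/d₂ = 31.2625 + 3 × 0.4714 / 1.128 = 32.5163

32.516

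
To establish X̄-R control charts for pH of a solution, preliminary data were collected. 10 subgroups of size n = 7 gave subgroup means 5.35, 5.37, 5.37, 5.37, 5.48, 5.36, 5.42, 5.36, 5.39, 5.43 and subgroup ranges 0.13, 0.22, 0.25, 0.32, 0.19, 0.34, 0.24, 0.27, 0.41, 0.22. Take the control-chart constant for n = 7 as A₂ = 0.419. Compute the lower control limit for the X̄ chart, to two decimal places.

X̄̄ = (5.35 + 5.37 + 5.37 + 5.37 + 5.48 + 5.36 + 5.42 + 5.36 + 5.39 + 5.43) / 10 = 53.9000 / 10 = 5.3900
R̄ = (0.13 + 0.22 + 0.25 + 0.32 + 0.19 + 0.34 + 0.24 + 0.27 + 0.41 + 0.22) / 10 = 2.5900 / 10 = 0.2590
LCL = X̄̄ − A₂·R̄ = 5.3900 − 0.419 × 0.2590 = 5.2815

5.28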